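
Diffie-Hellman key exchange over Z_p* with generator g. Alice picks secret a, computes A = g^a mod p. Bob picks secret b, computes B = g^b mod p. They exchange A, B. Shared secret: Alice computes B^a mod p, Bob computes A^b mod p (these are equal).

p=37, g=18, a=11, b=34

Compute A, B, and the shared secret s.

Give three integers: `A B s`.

A = 18^11 mod 37  (bits of 11 = 1011)
  bit 0 = 1: r = r^2 * 18 mod 37 = 1^2 * 18 = 1*18 = 18
  bit 1 = 0: r = r^2 mod 37 = 18^2 = 28
  bit 2 = 1: r = r^2 * 18 mod 37 = 28^2 * 18 = 7*18 = 15
  bit 3 = 1: r = r^2 * 18 mod 37 = 15^2 * 18 = 3*18 = 17
  -> A = 17
B = 18^34 mod 37  (bits of 34 = 100010)
  bit 0 = 1: r = r^2 * 18 mod 37 = 1^2 * 18 = 1*18 = 18
  bit 1 = 0: r = r^2 mod 37 = 18^2 = 28
  bit 2 = 0: r = r^2 mod 37 = 28^2 = 7
  bit 3 = 0: r = r^2 mod 37 = 7^2 = 12
  bit 4 = 1: r = r^2 * 18 mod 37 = 12^2 * 18 = 33*18 = 2
  bit 5 = 0: r = r^2 mod 37 = 2^2 = 4
  -> B = 4
s = B^a = 4^11 mod 37  (bits of 11 = 1011)
  bit 0 = 1: r = r^2 * 4 mod 37 = 1^2 * 4 = 1*4 = 4
  bit 1 = 0: r = r^2 mod 37 = 4^2 = 16
  bit 2 = 1: r = r^2 * 4 mod 37 = 16^2 * 4 = 34*4 = 25
  bit 3 = 1: r = r^2 * 4 mod 37 = 25^2 * 4 = 33*4 = 21
  -> s = B^a = 21

Answer: 17 4 21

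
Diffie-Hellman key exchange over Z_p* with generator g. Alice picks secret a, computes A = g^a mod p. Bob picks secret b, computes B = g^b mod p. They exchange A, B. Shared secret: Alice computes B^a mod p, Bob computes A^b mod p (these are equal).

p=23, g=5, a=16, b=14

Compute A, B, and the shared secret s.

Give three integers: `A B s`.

Answer: 3 13 4

Derivation:
A = 5^16 mod 23  (bits of 16 = 10000)
  bit 0 = 1: r = r^2 * 5 mod 23 = 1^2 * 5 = 1*5 = 5
  bit 1 = 0: r = r^2 mod 23 = 5^2 = 2
  bit 2 = 0: r = r^2 mod 23 = 2^2 = 4
  bit 3 = 0: r = r^2 mod 23 = 4^2 = 16
  bit 4 = 0: r = r^2 mod 23 = 16^2 = 3
  -> A = 3
B = 5^14 mod 23  (bits of 14 = 1110)
  bit 0 = 1: r = r^2 * 5 mod 23 = 1^2 * 5 = 1*5 = 5
  bit 1 = 1: r = r^2 * 5 mod 23 = 5^2 * 5 = 2*5 = 10
  bit 2 = 1: r = r^2 * 5 mod 23 = 10^2 * 5 = 8*5 = 17
  bit 3 = 0: r = r^2 mod 23 = 17^2 = 13
  -> B = 13
s = B^a = 13^16 mod 23  (bits of 16 = 10000)
  bit 0 = 1: r = r^2 * 13 mod 23 = 1^2 * 13 = 1*13 = 13
  bit 1 = 0: r = r^2 mod 23 = 13^2 = 8
  bit 2 = 0: r = r^2 mod 23 = 8^2 = 18
  bit 3 = 0: r = r^2 mod 23 = 18^2 = 2
  bit 4 = 0: r = r^2 mod 23 = 2^2 = 4
  -> s = B^a = 4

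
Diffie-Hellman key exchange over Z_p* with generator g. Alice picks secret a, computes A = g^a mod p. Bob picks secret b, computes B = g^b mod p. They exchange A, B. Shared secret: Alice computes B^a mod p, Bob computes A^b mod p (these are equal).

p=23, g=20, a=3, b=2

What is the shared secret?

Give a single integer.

A = 20^3 mod 23  (bits of 3 = 11)
  bit 0 = 1: r = r^2 * 20 mod 23 = 1^2 * 20 = 1*20 = 20
  bit 1 = 1: r = r^2 * 20 mod 23 = 20^2 * 20 = 9*20 = 19
  -> A = 19
B = 20^2 mod 23  (bits of 2 = 10)
  bit 0 = 1: r = r^2 * 20 mod 23 = 1^2 * 20 = 1*20 = 20
  bit 1 = 0: r = r^2 mod 23 = 20^2 = 9
  -> B = 9
s = B^a = 9^3 mod 23  (bits of 3 = 11)
  bit 0 = 1: r = r^2 * 9 mod 23 = 1^2 * 9 = 1*9 = 9
  bit 1 = 1: r = r^2 * 9 mod 23 = 9^2 * 9 = 12*9 = 16
  -> s = B^a = 16

Answer: 16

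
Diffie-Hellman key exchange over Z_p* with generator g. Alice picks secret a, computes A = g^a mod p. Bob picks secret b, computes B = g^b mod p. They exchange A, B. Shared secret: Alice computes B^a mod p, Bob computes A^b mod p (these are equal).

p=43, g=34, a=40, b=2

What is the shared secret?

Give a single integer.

A = 34^40 mod 43  (bits of 40 = 101000)
  bit 0 = 1: r = r^2 * 34 mod 43 = 1^2 * 34 = 1*34 = 34
  bit 1 = 0: r = r^2 mod 43 = 34^2 = 38
  bit 2 = 1: r = r^2 * 34 mod 43 = 38^2 * 34 = 25*34 = 33
  bit 3 = 0: r = r^2 mod 43 = 33^2 = 14
  bit 4 = 0: r = r^2 mod 43 = 14^2 = 24
  bit 5 = 0: r = r^2 mod 43 = 24^2 = 17
  -> A = 17
B = 34^2 mod 43  (bits of 2 = 10)
  bit 0 = 1: r = r^2 * 34 mod 43 = 1^2 * 34 = 1*34 = 34
  bit 1 = 0: r = r^2 mod 43 = 34^2 = 38
  -> B = 38
s = B^a = 38^40 mod 43  (bits of 40 = 101000)
  bit 0 = 1: r = r^2 * 38 mod 43 = 1^2 * 38 = 1*38 = 38
  bit 1 = 0: r = r^2 mod 43 = 38^2 = 25
  bit 2 = 1: r = r^2 * 38 mod 43 = 25^2 * 38 = 23*38 = 14
  bit 3 = 0: r = r^2 mod 43 = 14^2 = 24
  bit 4 = 0: r = r^2 mod 43 = 24^2 = 17
  bit 5 = 0: r = r^2 mod 43 = 17^2 = 31
  -> s = B^a = 31

Answer: 31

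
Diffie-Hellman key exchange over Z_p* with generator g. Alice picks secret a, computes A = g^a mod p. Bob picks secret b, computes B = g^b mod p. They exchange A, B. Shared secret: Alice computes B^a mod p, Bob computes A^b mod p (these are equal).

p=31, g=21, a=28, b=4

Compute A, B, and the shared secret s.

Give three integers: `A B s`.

Answer: 9 18 20

Derivation:
A = 21^28 mod 31  (bits of 28 = 11100)
  bit 0 = 1: r = r^2 * 21 mod 31 = 1^2 * 21 = 1*21 = 21
  bit 1 = 1: r = r^2 * 21 mod 31 = 21^2 * 21 = 7*21 = 23
  bit 2 = 1: r = r^2 * 21 mod 31 = 23^2 * 21 = 2*21 = 11
  bit 3 = 0: r = r^2 mod 31 = 11^2 = 28
  bit 4 = 0: r = r^2 mod 31 = 28^2 = 9
  -> A = 9
B = 21^4 mod 31  (bits of 4 = 100)
  bit 0 = 1: r = r^2 * 21 mod 31 = 1^2 * 21 = 1*21 = 21
  bit 1 = 0: r = r^2 mod 31 = 21^2 = 7
  bit 2 = 0: r = r^2 mod 31 = 7^2 = 18
  -> B = 18
s = B^a = 18^28 mod 31  (bits of 28 = 11100)
  bit 0 = 1: r = r^2 * 18 mod 31 = 1^2 * 18 = 1*18 = 18
  bit 1 = 1: r = r^2 * 18 mod 31 = 18^2 * 18 = 14*18 = 4
  bit 2 = 1: r = r^2 * 18 mod 31 = 4^2 * 18 = 16*18 = 9
  bit 3 = 0: r = r^2 mod 31 = 9^2 = 19
  bit 4 = 0: r = r^2 mod 31 = 19^2 = 20
  -> s = B^a = 20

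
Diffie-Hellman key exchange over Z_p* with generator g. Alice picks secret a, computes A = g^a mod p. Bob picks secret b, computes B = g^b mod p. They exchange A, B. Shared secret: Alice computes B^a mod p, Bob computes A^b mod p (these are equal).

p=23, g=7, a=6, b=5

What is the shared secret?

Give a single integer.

Answer: 12

Derivation:
A = 7^6 mod 23  (bits of 6 = 110)
  bit 0 = 1: r = r^2 * 7 mod 23 = 1^2 * 7 = 1*7 = 7
  bit 1 = 1: r = r^2 * 7 mod 23 = 7^2 * 7 = 3*7 = 21
  bit 2 = 0: r = r^2 mod 23 = 21^2 = 4
  -> A = 4
B = 7^5 mod 23  (bits of 5 = 101)
  bit 0 = 1: r = r^2 * 7 mod 23 = 1^2 * 7 = 1*7 = 7
  bit 1 = 0: r = r^2 mod 23 = 7^2 = 3
  bit 2 = 1: r = r^2 * 7 mod 23 = 3^2 * 7 = 9*7 = 17
  -> B = 17
s = B^a = 17^6 mod 23  (bits of 6 = 110)
  bit 0 = 1: r = r^2 * 17 mod 23 = 1^2 * 17 = 1*17 = 17
  bit 1 = 1: r = r^2 * 17 mod 23 = 17^2 * 17 = 13*17 = 14
  bit 2 = 0: r = r^2 mod 23 = 14^2 = 12
  -> s = B^a = 12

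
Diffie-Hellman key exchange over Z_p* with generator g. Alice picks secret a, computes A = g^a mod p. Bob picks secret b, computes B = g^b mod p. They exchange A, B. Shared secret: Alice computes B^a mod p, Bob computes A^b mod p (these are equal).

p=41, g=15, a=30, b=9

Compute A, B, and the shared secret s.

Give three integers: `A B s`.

A = 15^30 mod 41  (bits of 30 = 11110)
  bit 0 = 1: r = r^2 * 15 mod 41 = 1^2 * 15 = 1*15 = 15
  bit 1 = 1: r = r^2 * 15 mod 41 = 15^2 * 15 = 20*15 = 13
  bit 2 = 1: r = r^2 * 15 mod 41 = 13^2 * 15 = 5*15 = 34
  bit 3 = 1: r = r^2 * 15 mod 41 = 34^2 * 15 = 8*15 = 38
  bit 4 = 0: r = r^2 mod 41 = 38^2 = 9
  -> A = 9
B = 15^9 mod 41  (bits of 9 = 1001)
  bit 0 = 1: r = r^2 * 15 mod 41 = 1^2 * 15 = 1*15 = 15
  bit 1 = 0: r = r^2 mod 41 = 15^2 = 20
  bit 2 = 0: r = r^2 mod 41 = 20^2 = 31
  bit 3 = 1: r = r^2 * 15 mod 41 = 31^2 * 15 = 18*15 = 24
  -> B = 24
s = B^a = 24^30 mod 41  (bits of 30 = 11110)
  bit 0 = 1: r = r^2 * 24 mod 41 = 1^2 * 24 = 1*24 = 24
  bit 1 = 1: r = r^2 * 24 mod 41 = 24^2 * 24 = 2*24 = 7
  bit 2 = 1: r = r^2 * 24 mod 41 = 7^2 * 24 = 8*24 = 28
  bit 3 = 1: r = r^2 * 24 mod 41 = 28^2 * 24 = 5*24 = 38
  bit 4 = 0: r = r^2 mod 41 = 38^2 = 9
  -> s = B^a = 9

Answer: 9 24 9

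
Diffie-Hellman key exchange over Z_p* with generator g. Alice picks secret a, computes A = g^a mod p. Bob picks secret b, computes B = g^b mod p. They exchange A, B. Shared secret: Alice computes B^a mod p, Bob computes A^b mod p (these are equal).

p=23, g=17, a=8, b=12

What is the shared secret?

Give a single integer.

A = 17^8 mod 23  (bits of 8 = 1000)
  bit 0 = 1: r = r^2 * 17 mod 23 = 1^2 * 17 = 1*17 = 17
  bit 1 = 0: r = r^2 mod 23 = 17^2 = 13
  bit 2 = 0: r = r^2 mod 23 = 13^2 = 8
  bit 3 = 0: r = r^2 mod 23 = 8^2 = 18
  -> A = 18
B = 17^12 mod 23  (bits of 12 = 1100)
  bit 0 = 1: r = r^2 * 17 mod 23 = 1^2 * 17 = 1*17 = 17
  bit 1 = 1: r = r^2 * 17 mod 23 = 17^2 * 17 = 13*17 = 14
  bit 2 = 0: r = r^2 mod 23 = 14^2 = 12
  bit 3 = 0: r = r^2 mod 23 = 12^2 = 6
  -> B = 6
s = B^a = 6^8 mod 23  (bits of 8 = 1000)
  bit 0 = 1: r = r^2 * 6 mod 23 = 1^2 * 6 = 1*6 = 6
  bit 1 = 0: r = r^2 mod 23 = 6^2 = 13
  bit 2 = 0: r = r^2 mod 23 = 13^2 = 8
  bit 3 = 0: r = r^2 mod 23 = 8^2 = 18
  -> s = B^a = 18

Answer: 18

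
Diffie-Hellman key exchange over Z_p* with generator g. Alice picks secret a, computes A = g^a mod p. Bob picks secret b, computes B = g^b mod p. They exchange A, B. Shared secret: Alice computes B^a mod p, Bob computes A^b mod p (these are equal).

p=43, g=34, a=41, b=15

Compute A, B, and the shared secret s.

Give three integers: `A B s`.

Answer: 19 32 39

Derivation:
A = 34^41 mod 43  (bits of 41 = 101001)
  bit 0 = 1: r = r^2 * 34 mod 43 = 1^2 * 34 = 1*34 = 34
  bit 1 = 0: r = r^2 mod 43 = 34^2 = 38
  bit 2 = 1: r = r^2 * 34 mod 43 = 38^2 * 34 = 25*34 = 33
  bit 3 = 0: r = r^2 mod 43 = 33^2 = 14
  bit 4 = 0: r = r^2 mod 43 = 14^2 = 24
  bit 5 = 1: r = r^2 * 34 mod 43 = 24^2 * 34 = 17*34 = 19
  -> A = 19
B = 34^15 mod 43  (bits of 15 = 1111)
  bit 0 = 1: r = r^2 * 34 mod 43 = 1^2 * 34 = 1*34 = 34
  bit 1 = 1: r = r^2 * 34 mod 43 = 34^2 * 34 = 38*34 = 2
  bit 2 = 1: r = r^2 * 34 mod 43 = 2^2 * 34 = 4*34 = 7
  bit 3 = 1: r = r^2 * 34 mod 43 = 7^2 * 34 = 6*34 = 32
  -> B = 32
s = B^a = 32^41 mod 43  (bits of 41 = 101001)
  bit 0 = 1: r = r^2 * 32 mod 43 = 1^2 * 32 = 1*32 = 32
  bit 1 = 0: r = r^2 mod 43 = 32^2 = 35
  bit 2 = 1: r = r^2 * 32 mod 43 = 35^2 * 32 = 21*32 = 27
  bit 3 = 0: r = r^2 mod 43 = 27^2 = 41
  bit 4 = 0: r = r^2 mod 43 = 41^2 = 4
  bit 5 = 1: r = r^2 * 32 mod 43 = 4^2 * 32 = 16*32 = 39
  -> s = B^a = 39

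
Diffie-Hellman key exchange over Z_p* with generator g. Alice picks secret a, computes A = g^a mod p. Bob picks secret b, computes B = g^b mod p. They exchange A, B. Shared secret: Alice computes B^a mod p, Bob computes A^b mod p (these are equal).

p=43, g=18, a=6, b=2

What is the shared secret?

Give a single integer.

Answer: 4

Derivation:
A = 18^6 mod 43  (bits of 6 = 110)
  bit 0 = 1: r = r^2 * 18 mod 43 = 1^2 * 18 = 1*18 = 18
  bit 1 = 1: r = r^2 * 18 mod 43 = 18^2 * 18 = 23*18 = 27
  bit 2 = 0: r = r^2 mod 43 = 27^2 = 41
  -> A = 41
B = 18^2 mod 43  (bits of 2 = 10)
  bit 0 = 1: r = r^2 * 18 mod 43 = 1^2 * 18 = 1*18 = 18
  bit 1 = 0: r = r^2 mod 43 = 18^2 = 23
  -> B = 23
s = B^a = 23^6 mod 43  (bits of 6 = 110)
  bit 0 = 1: r = r^2 * 23 mod 43 = 1^2 * 23 = 1*23 = 23
  bit 1 = 1: r = r^2 * 23 mod 43 = 23^2 * 23 = 13*23 = 41
  bit 2 = 0: r = r^2 mod 43 = 41^2 = 4
  -> s = B^a = 4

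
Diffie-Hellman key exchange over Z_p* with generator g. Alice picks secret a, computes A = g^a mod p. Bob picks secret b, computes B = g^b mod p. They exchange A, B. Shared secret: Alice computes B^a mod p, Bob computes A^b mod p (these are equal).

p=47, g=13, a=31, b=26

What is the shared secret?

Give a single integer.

Answer: 34

Derivation:
A = 13^31 mod 47  (bits of 31 = 11111)
  bit 0 = 1: r = r^2 * 13 mod 47 = 1^2 * 13 = 1*13 = 13
  bit 1 = 1: r = r^2 * 13 mod 47 = 13^2 * 13 = 28*13 = 35
  bit 2 = 1: r = r^2 * 13 mod 47 = 35^2 * 13 = 3*13 = 39
  bit 3 = 1: r = r^2 * 13 mod 47 = 39^2 * 13 = 17*13 = 33
  bit 4 = 1: r = r^2 * 13 mod 47 = 33^2 * 13 = 8*13 = 10
  -> A = 10
B = 13^26 mod 47  (bits of 26 = 11010)
  bit 0 = 1: r = r^2 * 13 mod 47 = 1^2 * 13 = 1*13 = 13
  bit 1 = 1: r = r^2 * 13 mod 47 = 13^2 * 13 = 28*13 = 35
  bit 2 = 0: r = r^2 mod 47 = 35^2 = 3
  bit 3 = 1: r = r^2 * 13 mod 47 = 3^2 * 13 = 9*13 = 23
  bit 4 = 0: r = r^2 mod 47 = 23^2 = 12
  -> B = 12
s = B^a = 12^31 mod 47  (bits of 31 = 11111)
  bit 0 = 1: r = r^2 * 12 mod 47 = 1^2 * 12 = 1*12 = 12
  bit 1 = 1: r = r^2 * 12 mod 47 = 12^2 * 12 = 3*12 = 36
  bit 2 = 1: r = r^2 * 12 mod 47 = 36^2 * 12 = 27*12 = 42
  bit 3 = 1: r = r^2 * 12 mod 47 = 42^2 * 12 = 25*12 = 18
  bit 4 = 1: r = r^2 * 12 mod 47 = 18^2 * 12 = 42*12 = 34
  -> s = B^a = 34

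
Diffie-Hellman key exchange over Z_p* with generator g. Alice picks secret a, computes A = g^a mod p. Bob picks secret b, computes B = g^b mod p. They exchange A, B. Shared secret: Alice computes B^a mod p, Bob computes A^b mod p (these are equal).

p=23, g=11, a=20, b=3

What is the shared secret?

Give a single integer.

A = 11^20 mod 23  (bits of 20 = 10100)
  bit 0 = 1: r = r^2 * 11 mod 23 = 1^2 * 11 = 1*11 = 11
  bit 1 = 0: r = r^2 mod 23 = 11^2 = 6
  bit 2 = 1: r = r^2 * 11 mod 23 = 6^2 * 11 = 13*11 = 5
  bit 3 = 0: r = r^2 mod 23 = 5^2 = 2
  bit 4 = 0: r = r^2 mod 23 = 2^2 = 4
  -> A = 4
B = 11^3 mod 23  (bits of 3 = 11)
  bit 0 = 1: r = r^2 * 11 mod 23 = 1^2 * 11 = 1*11 = 11
  bit 1 = 1: r = r^2 * 11 mod 23 = 11^2 * 11 = 6*11 = 20
  -> B = 20
s = B^a = 20^20 mod 23  (bits of 20 = 10100)
  bit 0 = 1: r = r^2 * 20 mod 23 = 1^2 * 20 = 1*20 = 20
  bit 1 = 0: r = r^2 mod 23 = 20^2 = 9
  bit 2 = 1: r = r^2 * 20 mod 23 = 9^2 * 20 = 12*20 = 10
  bit 3 = 0: r = r^2 mod 23 = 10^2 = 8
  bit 4 = 0: r = r^2 mod 23 = 8^2 = 18
  -> s = B^a = 18

Answer: 18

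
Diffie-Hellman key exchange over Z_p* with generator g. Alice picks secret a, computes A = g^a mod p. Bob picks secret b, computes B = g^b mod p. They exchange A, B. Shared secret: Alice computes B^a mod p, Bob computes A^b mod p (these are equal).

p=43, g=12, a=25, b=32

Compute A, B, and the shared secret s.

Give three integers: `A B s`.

Answer: 33 17 15

Derivation:
A = 12^25 mod 43  (bits of 25 = 11001)
  bit 0 = 1: r = r^2 * 12 mod 43 = 1^2 * 12 = 1*12 = 12
  bit 1 = 1: r = r^2 * 12 mod 43 = 12^2 * 12 = 15*12 = 8
  bit 2 = 0: r = r^2 mod 43 = 8^2 = 21
  bit 3 = 0: r = r^2 mod 43 = 21^2 = 11
  bit 4 = 1: r = r^2 * 12 mod 43 = 11^2 * 12 = 35*12 = 33
  -> A = 33
B = 12^32 mod 43  (bits of 32 = 100000)
  bit 0 = 1: r = r^2 * 12 mod 43 = 1^2 * 12 = 1*12 = 12
  bit 1 = 0: r = r^2 mod 43 = 12^2 = 15
  bit 2 = 0: r = r^2 mod 43 = 15^2 = 10
  bit 3 = 0: r = r^2 mod 43 = 10^2 = 14
  bit 4 = 0: r = r^2 mod 43 = 14^2 = 24
  bit 5 = 0: r = r^2 mod 43 = 24^2 = 17
  -> B = 17
s = B^a = 17^25 mod 43  (bits of 25 = 11001)
  bit 0 = 1: r = r^2 * 17 mod 43 = 1^2 * 17 = 1*17 = 17
  bit 1 = 1: r = r^2 * 17 mod 43 = 17^2 * 17 = 31*17 = 11
  bit 2 = 0: r = r^2 mod 43 = 11^2 = 35
  bit 3 = 0: r = r^2 mod 43 = 35^2 = 21
  bit 4 = 1: r = r^2 * 17 mod 43 = 21^2 * 17 = 11*17 = 15
  -> s = B^a = 15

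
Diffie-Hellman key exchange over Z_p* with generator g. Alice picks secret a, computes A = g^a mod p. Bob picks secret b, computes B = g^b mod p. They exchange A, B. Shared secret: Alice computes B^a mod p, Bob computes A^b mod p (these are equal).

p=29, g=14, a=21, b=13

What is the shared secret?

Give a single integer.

A = 14^21 mod 29  (bits of 21 = 10101)
  bit 0 = 1: r = r^2 * 14 mod 29 = 1^2 * 14 = 1*14 = 14
  bit 1 = 0: r = r^2 mod 29 = 14^2 = 22
  bit 2 = 1: r = r^2 * 14 mod 29 = 22^2 * 14 = 20*14 = 19
  bit 3 = 0: r = r^2 mod 29 = 19^2 = 13
  bit 4 = 1: r = r^2 * 14 mod 29 = 13^2 * 14 = 24*14 = 17
  -> A = 17
B = 14^13 mod 29  (bits of 13 = 1101)
  bit 0 = 1: r = r^2 * 14 mod 29 = 1^2 * 14 = 1*14 = 14
  bit 1 = 1: r = r^2 * 14 mod 29 = 14^2 * 14 = 22*14 = 18
  bit 2 = 0: r = r^2 mod 29 = 18^2 = 5
  bit 3 = 1: r = r^2 * 14 mod 29 = 5^2 * 14 = 25*14 = 2
  -> B = 2
s = B^a = 2^21 mod 29  (bits of 21 = 10101)
  bit 0 = 1: r = r^2 * 2 mod 29 = 1^2 * 2 = 1*2 = 2
  bit 1 = 0: r = r^2 mod 29 = 2^2 = 4
  bit 2 = 1: r = r^2 * 2 mod 29 = 4^2 * 2 = 16*2 = 3
  bit 3 = 0: r = r^2 mod 29 = 3^2 = 9
  bit 4 = 1: r = r^2 * 2 mod 29 = 9^2 * 2 = 23*2 = 17
  -> s = B^a = 17

Answer: 17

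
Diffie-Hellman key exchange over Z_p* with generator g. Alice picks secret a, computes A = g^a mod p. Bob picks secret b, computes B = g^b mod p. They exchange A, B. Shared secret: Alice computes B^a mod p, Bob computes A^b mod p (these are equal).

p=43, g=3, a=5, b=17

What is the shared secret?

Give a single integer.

Answer: 3

Derivation:
A = 3^5 mod 43  (bits of 5 = 101)
  bit 0 = 1: r = r^2 * 3 mod 43 = 1^2 * 3 = 1*3 = 3
  bit 1 = 0: r = r^2 mod 43 = 3^2 = 9
  bit 2 = 1: r = r^2 * 3 mod 43 = 9^2 * 3 = 38*3 = 28
  -> A = 28
B = 3^17 mod 43  (bits of 17 = 10001)
  bit 0 = 1: r = r^2 * 3 mod 43 = 1^2 * 3 = 1*3 = 3
  bit 1 = 0: r = r^2 mod 43 = 3^2 = 9
  bit 2 = 0: r = r^2 mod 43 = 9^2 = 38
  bit 3 = 0: r = r^2 mod 43 = 38^2 = 25
  bit 4 = 1: r = r^2 * 3 mod 43 = 25^2 * 3 = 23*3 = 26
  -> B = 26
s = B^a = 26^5 mod 43  (bits of 5 = 101)
  bit 0 = 1: r = r^2 * 26 mod 43 = 1^2 * 26 = 1*26 = 26
  bit 1 = 0: r = r^2 mod 43 = 26^2 = 31
  bit 2 = 1: r = r^2 * 26 mod 43 = 31^2 * 26 = 15*26 = 3
  -> s = B^a = 3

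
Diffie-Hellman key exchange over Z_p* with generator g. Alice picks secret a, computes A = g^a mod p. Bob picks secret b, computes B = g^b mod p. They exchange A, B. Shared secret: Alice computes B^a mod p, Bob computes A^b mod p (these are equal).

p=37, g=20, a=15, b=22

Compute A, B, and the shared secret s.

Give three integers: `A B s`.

Answer: 23 25 27

Derivation:
A = 20^15 mod 37  (bits of 15 = 1111)
  bit 0 = 1: r = r^2 * 20 mod 37 = 1^2 * 20 = 1*20 = 20
  bit 1 = 1: r = r^2 * 20 mod 37 = 20^2 * 20 = 30*20 = 8
  bit 2 = 1: r = r^2 * 20 mod 37 = 8^2 * 20 = 27*20 = 22
  bit 3 = 1: r = r^2 * 20 mod 37 = 22^2 * 20 = 3*20 = 23
  -> A = 23
B = 20^22 mod 37  (bits of 22 = 10110)
  bit 0 = 1: r = r^2 * 20 mod 37 = 1^2 * 20 = 1*20 = 20
  bit 1 = 0: r = r^2 mod 37 = 20^2 = 30
  bit 2 = 1: r = r^2 * 20 mod 37 = 30^2 * 20 = 12*20 = 18
  bit 3 = 1: r = r^2 * 20 mod 37 = 18^2 * 20 = 28*20 = 5
  bit 4 = 0: r = r^2 mod 37 = 5^2 = 25
  -> B = 25
s = B^a = 25^15 mod 37  (bits of 15 = 1111)
  bit 0 = 1: r = r^2 * 25 mod 37 = 1^2 * 25 = 1*25 = 25
  bit 1 = 1: r = r^2 * 25 mod 37 = 25^2 * 25 = 33*25 = 11
  bit 2 = 1: r = r^2 * 25 mod 37 = 11^2 * 25 = 10*25 = 28
  bit 3 = 1: r = r^2 * 25 mod 37 = 28^2 * 25 = 7*25 = 27
  -> s = B^a = 27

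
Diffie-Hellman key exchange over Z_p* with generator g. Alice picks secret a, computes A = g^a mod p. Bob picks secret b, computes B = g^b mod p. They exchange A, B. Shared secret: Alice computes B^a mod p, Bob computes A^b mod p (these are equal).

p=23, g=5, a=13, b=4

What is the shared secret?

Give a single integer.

A = 5^13 mod 23  (bits of 13 = 1101)
  bit 0 = 1: r = r^2 * 5 mod 23 = 1^2 * 5 = 1*5 = 5
  bit 1 = 1: r = r^2 * 5 mod 23 = 5^2 * 5 = 2*5 = 10
  bit 2 = 0: r = r^2 mod 23 = 10^2 = 8
  bit 3 = 1: r = r^2 * 5 mod 23 = 8^2 * 5 = 18*5 = 21
  -> A = 21
B = 5^4 mod 23  (bits of 4 = 100)
  bit 0 = 1: r = r^2 * 5 mod 23 = 1^2 * 5 = 1*5 = 5
  bit 1 = 0: r = r^2 mod 23 = 5^2 = 2
  bit 2 = 0: r = r^2 mod 23 = 2^2 = 4
  -> B = 4
s = B^a = 4^13 mod 23  (bits of 13 = 1101)
  bit 0 = 1: r = r^2 * 4 mod 23 = 1^2 * 4 = 1*4 = 4
  bit 1 = 1: r = r^2 * 4 mod 23 = 4^2 * 4 = 16*4 = 18
  bit 2 = 0: r = r^2 mod 23 = 18^2 = 2
  bit 3 = 1: r = r^2 * 4 mod 23 = 2^2 * 4 = 4*4 = 16
  -> s = B^a = 16

Answer: 16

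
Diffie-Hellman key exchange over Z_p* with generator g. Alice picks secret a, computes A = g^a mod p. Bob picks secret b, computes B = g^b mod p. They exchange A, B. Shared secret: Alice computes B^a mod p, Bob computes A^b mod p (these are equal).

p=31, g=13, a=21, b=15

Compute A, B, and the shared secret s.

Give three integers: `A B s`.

A = 13^21 mod 31  (bits of 21 = 10101)
  bit 0 = 1: r = r^2 * 13 mod 31 = 1^2 * 13 = 1*13 = 13
  bit 1 = 0: r = r^2 mod 31 = 13^2 = 14
  bit 2 = 1: r = r^2 * 13 mod 31 = 14^2 * 13 = 10*13 = 6
  bit 3 = 0: r = r^2 mod 31 = 6^2 = 5
  bit 4 = 1: r = r^2 * 13 mod 31 = 5^2 * 13 = 25*13 = 15
  -> A = 15
B = 13^15 mod 31  (bits of 15 = 1111)
  bit 0 = 1: r = r^2 * 13 mod 31 = 1^2 * 13 = 1*13 = 13
  bit 1 = 1: r = r^2 * 13 mod 31 = 13^2 * 13 = 14*13 = 27
  bit 2 = 1: r = r^2 * 13 mod 31 = 27^2 * 13 = 16*13 = 22
  bit 3 = 1: r = r^2 * 13 mod 31 = 22^2 * 13 = 19*13 = 30
  -> B = 30
s = B^a = 30^21 mod 31  (bits of 21 = 10101)
  bit 0 = 1: r = r^2 * 30 mod 31 = 1^2 * 30 = 1*30 = 30
  bit 1 = 0: r = r^2 mod 31 = 30^2 = 1
  bit 2 = 1: r = r^2 * 30 mod 31 = 1^2 * 30 = 1*30 = 30
  bit 3 = 0: r = r^2 mod 31 = 30^2 = 1
  bit 4 = 1: r = r^2 * 30 mod 31 = 1^2 * 30 = 1*30 = 30
  -> s = B^a = 30

Answer: 15 30 30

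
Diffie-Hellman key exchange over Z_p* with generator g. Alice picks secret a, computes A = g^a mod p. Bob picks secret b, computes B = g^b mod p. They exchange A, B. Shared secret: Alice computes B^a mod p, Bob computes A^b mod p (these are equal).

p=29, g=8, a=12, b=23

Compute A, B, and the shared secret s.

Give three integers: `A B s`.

Answer: 24 14 25

Derivation:
A = 8^12 mod 29  (bits of 12 = 1100)
  bit 0 = 1: r = r^2 * 8 mod 29 = 1^2 * 8 = 1*8 = 8
  bit 1 = 1: r = r^2 * 8 mod 29 = 8^2 * 8 = 6*8 = 19
  bit 2 = 0: r = r^2 mod 29 = 19^2 = 13
  bit 3 = 0: r = r^2 mod 29 = 13^2 = 24
  -> A = 24
B = 8^23 mod 29  (bits of 23 = 10111)
  bit 0 = 1: r = r^2 * 8 mod 29 = 1^2 * 8 = 1*8 = 8
  bit 1 = 0: r = r^2 mod 29 = 8^2 = 6
  bit 2 = 1: r = r^2 * 8 mod 29 = 6^2 * 8 = 7*8 = 27
  bit 3 = 1: r = r^2 * 8 mod 29 = 27^2 * 8 = 4*8 = 3
  bit 4 = 1: r = r^2 * 8 mod 29 = 3^2 * 8 = 9*8 = 14
  -> B = 14
s = B^a = 14^12 mod 29  (bits of 12 = 1100)
  bit 0 = 1: r = r^2 * 14 mod 29 = 1^2 * 14 = 1*14 = 14
  bit 1 = 1: r = r^2 * 14 mod 29 = 14^2 * 14 = 22*14 = 18
  bit 2 = 0: r = r^2 mod 29 = 18^2 = 5
  bit 3 = 0: r = r^2 mod 29 = 5^2 = 25
  -> s = B^a = 25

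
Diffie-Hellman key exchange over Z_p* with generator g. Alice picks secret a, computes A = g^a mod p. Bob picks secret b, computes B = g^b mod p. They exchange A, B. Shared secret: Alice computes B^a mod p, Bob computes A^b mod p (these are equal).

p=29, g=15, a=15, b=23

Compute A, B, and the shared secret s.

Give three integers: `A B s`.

Answer: 14 3 26

Derivation:
A = 15^15 mod 29  (bits of 15 = 1111)
  bit 0 = 1: r = r^2 * 15 mod 29 = 1^2 * 15 = 1*15 = 15
  bit 1 = 1: r = r^2 * 15 mod 29 = 15^2 * 15 = 22*15 = 11
  bit 2 = 1: r = r^2 * 15 mod 29 = 11^2 * 15 = 5*15 = 17
  bit 3 = 1: r = r^2 * 15 mod 29 = 17^2 * 15 = 28*15 = 14
  -> A = 14
B = 15^23 mod 29  (bits of 23 = 10111)
  bit 0 = 1: r = r^2 * 15 mod 29 = 1^2 * 15 = 1*15 = 15
  bit 1 = 0: r = r^2 mod 29 = 15^2 = 22
  bit 2 = 1: r = r^2 * 15 mod 29 = 22^2 * 15 = 20*15 = 10
  bit 3 = 1: r = r^2 * 15 mod 29 = 10^2 * 15 = 13*15 = 21
  bit 4 = 1: r = r^2 * 15 mod 29 = 21^2 * 15 = 6*15 = 3
  -> B = 3
s = B^a = 3^15 mod 29  (bits of 15 = 1111)
  bit 0 = 1: r = r^2 * 3 mod 29 = 1^2 * 3 = 1*3 = 3
  bit 1 = 1: r = r^2 * 3 mod 29 = 3^2 * 3 = 9*3 = 27
  bit 2 = 1: r = r^2 * 3 mod 29 = 27^2 * 3 = 4*3 = 12
  bit 3 = 1: r = r^2 * 3 mod 29 = 12^2 * 3 = 28*3 = 26
  -> s = B^a = 26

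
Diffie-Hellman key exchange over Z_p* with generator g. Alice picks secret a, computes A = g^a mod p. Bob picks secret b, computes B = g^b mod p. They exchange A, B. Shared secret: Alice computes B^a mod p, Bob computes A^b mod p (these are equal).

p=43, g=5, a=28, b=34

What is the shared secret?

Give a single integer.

Answer: 6

Derivation:
A = 5^28 mod 43  (bits of 28 = 11100)
  bit 0 = 1: r = r^2 * 5 mod 43 = 1^2 * 5 = 1*5 = 5
  bit 1 = 1: r = r^2 * 5 mod 43 = 5^2 * 5 = 25*5 = 39
  bit 2 = 1: r = r^2 * 5 mod 43 = 39^2 * 5 = 16*5 = 37
  bit 3 = 0: r = r^2 mod 43 = 37^2 = 36
  bit 4 = 0: r = r^2 mod 43 = 36^2 = 6
  -> A = 6
B = 5^34 mod 43  (bits of 34 = 100010)
  bit 0 = 1: r = r^2 * 5 mod 43 = 1^2 * 5 = 1*5 = 5
  bit 1 = 0: r = r^2 mod 43 = 5^2 = 25
  bit 2 = 0: r = r^2 mod 43 = 25^2 = 23
  bit 3 = 0: r = r^2 mod 43 = 23^2 = 13
  bit 4 = 1: r = r^2 * 5 mod 43 = 13^2 * 5 = 40*5 = 28
  bit 5 = 0: r = r^2 mod 43 = 28^2 = 10
  -> B = 10
s = B^a = 10^28 mod 43  (bits of 28 = 11100)
  bit 0 = 1: r = r^2 * 10 mod 43 = 1^2 * 10 = 1*10 = 10
  bit 1 = 1: r = r^2 * 10 mod 43 = 10^2 * 10 = 14*10 = 11
  bit 2 = 1: r = r^2 * 10 mod 43 = 11^2 * 10 = 35*10 = 6
  bit 3 = 0: r = r^2 mod 43 = 6^2 = 36
  bit 4 = 0: r = r^2 mod 43 = 36^2 = 6
  -> s = B^a = 6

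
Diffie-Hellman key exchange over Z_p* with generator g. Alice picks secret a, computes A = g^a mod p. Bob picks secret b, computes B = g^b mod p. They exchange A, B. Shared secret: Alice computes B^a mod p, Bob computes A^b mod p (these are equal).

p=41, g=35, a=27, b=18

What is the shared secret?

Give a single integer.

A = 35^27 mod 41  (bits of 27 = 11011)
  bit 0 = 1: r = r^2 * 35 mod 41 = 1^2 * 35 = 1*35 = 35
  bit 1 = 1: r = r^2 * 35 mod 41 = 35^2 * 35 = 36*35 = 30
  bit 2 = 0: r = r^2 mod 41 = 30^2 = 39
  bit 3 = 1: r = r^2 * 35 mod 41 = 39^2 * 35 = 4*35 = 17
  bit 4 = 1: r = r^2 * 35 mod 41 = 17^2 * 35 = 2*35 = 29
  -> A = 29
B = 35^18 mod 41  (bits of 18 = 10010)
  bit 0 = 1: r = r^2 * 35 mod 41 = 1^2 * 35 = 1*35 = 35
  bit 1 = 0: r = r^2 mod 41 = 35^2 = 36
  bit 2 = 0: r = r^2 mod 41 = 36^2 = 25
  bit 3 = 1: r = r^2 * 35 mod 41 = 25^2 * 35 = 10*35 = 22
  bit 4 = 0: r = r^2 mod 41 = 22^2 = 33
  -> B = 33
s = B^a = 33^27 mod 41  (bits of 27 = 11011)
  bit 0 = 1: r = r^2 * 33 mod 41 = 1^2 * 33 = 1*33 = 33
  bit 1 = 1: r = r^2 * 33 mod 41 = 33^2 * 33 = 23*33 = 21
  bit 2 = 0: r = r^2 mod 41 = 21^2 = 31
  bit 3 = 1: r = r^2 * 33 mod 41 = 31^2 * 33 = 18*33 = 20
  bit 4 = 1: r = r^2 * 33 mod 41 = 20^2 * 33 = 31*33 = 39
  -> s = B^a = 39

Answer: 39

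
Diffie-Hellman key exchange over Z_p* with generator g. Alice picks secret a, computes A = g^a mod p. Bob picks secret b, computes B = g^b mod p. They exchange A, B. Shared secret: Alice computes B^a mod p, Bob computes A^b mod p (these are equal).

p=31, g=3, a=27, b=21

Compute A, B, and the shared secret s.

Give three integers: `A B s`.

Answer: 23 15 23

Derivation:
A = 3^27 mod 31  (bits of 27 = 11011)
  bit 0 = 1: r = r^2 * 3 mod 31 = 1^2 * 3 = 1*3 = 3
  bit 1 = 1: r = r^2 * 3 mod 31 = 3^2 * 3 = 9*3 = 27
  bit 2 = 0: r = r^2 mod 31 = 27^2 = 16
  bit 3 = 1: r = r^2 * 3 mod 31 = 16^2 * 3 = 8*3 = 24
  bit 4 = 1: r = r^2 * 3 mod 31 = 24^2 * 3 = 18*3 = 23
  -> A = 23
B = 3^21 mod 31  (bits of 21 = 10101)
  bit 0 = 1: r = r^2 * 3 mod 31 = 1^2 * 3 = 1*3 = 3
  bit 1 = 0: r = r^2 mod 31 = 3^2 = 9
  bit 2 = 1: r = r^2 * 3 mod 31 = 9^2 * 3 = 19*3 = 26
  bit 3 = 0: r = r^2 mod 31 = 26^2 = 25
  bit 4 = 1: r = r^2 * 3 mod 31 = 25^2 * 3 = 5*3 = 15
  -> B = 15
s = B^a = 15^27 mod 31  (bits of 27 = 11011)
  bit 0 = 1: r = r^2 * 15 mod 31 = 1^2 * 15 = 1*15 = 15
  bit 1 = 1: r = r^2 * 15 mod 31 = 15^2 * 15 = 8*15 = 27
  bit 2 = 0: r = r^2 mod 31 = 27^2 = 16
  bit 3 = 1: r = r^2 * 15 mod 31 = 16^2 * 15 = 8*15 = 27
  bit 4 = 1: r = r^2 * 15 mod 31 = 27^2 * 15 = 16*15 = 23
  -> s = B^a = 23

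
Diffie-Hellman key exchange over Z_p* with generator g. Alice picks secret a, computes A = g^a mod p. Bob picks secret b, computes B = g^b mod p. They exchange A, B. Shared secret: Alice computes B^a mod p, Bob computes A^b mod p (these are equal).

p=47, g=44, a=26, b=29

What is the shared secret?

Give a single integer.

Answer: 6

Derivation:
A = 44^26 mod 47  (bits of 26 = 11010)
  bit 0 = 1: r = r^2 * 44 mod 47 = 1^2 * 44 = 1*44 = 44
  bit 1 = 1: r = r^2 * 44 mod 47 = 44^2 * 44 = 9*44 = 20
  bit 2 = 0: r = r^2 mod 47 = 20^2 = 24
  bit 3 = 1: r = r^2 * 44 mod 47 = 24^2 * 44 = 12*44 = 11
  bit 4 = 0: r = r^2 mod 47 = 11^2 = 27
  -> A = 27
B = 44^29 mod 47  (bits of 29 = 11101)
  bit 0 = 1: r = r^2 * 44 mod 47 = 1^2 * 44 = 1*44 = 44
  bit 1 = 1: r = r^2 * 44 mod 47 = 44^2 * 44 = 9*44 = 20
  bit 2 = 1: r = r^2 * 44 mod 47 = 20^2 * 44 = 24*44 = 22
  bit 3 = 0: r = r^2 mod 47 = 22^2 = 14
  bit 4 = 1: r = r^2 * 44 mod 47 = 14^2 * 44 = 8*44 = 23
  -> B = 23
s = B^a = 23^26 mod 47  (bits of 26 = 11010)
  bit 0 = 1: r = r^2 * 23 mod 47 = 1^2 * 23 = 1*23 = 23
  bit 1 = 1: r = r^2 * 23 mod 47 = 23^2 * 23 = 12*23 = 41
  bit 2 = 0: r = r^2 mod 47 = 41^2 = 36
  bit 3 = 1: r = r^2 * 23 mod 47 = 36^2 * 23 = 27*23 = 10
  bit 4 = 0: r = r^2 mod 47 = 10^2 = 6
  -> s = B^a = 6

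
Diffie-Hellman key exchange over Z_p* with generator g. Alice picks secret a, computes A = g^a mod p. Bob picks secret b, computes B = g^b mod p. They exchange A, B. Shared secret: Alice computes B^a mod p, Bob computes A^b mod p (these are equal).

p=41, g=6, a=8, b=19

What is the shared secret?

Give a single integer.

A = 6^8 mod 41  (bits of 8 = 1000)
  bit 0 = 1: r = r^2 * 6 mod 41 = 1^2 * 6 = 1*6 = 6
  bit 1 = 0: r = r^2 mod 41 = 6^2 = 36
  bit 2 = 0: r = r^2 mod 41 = 36^2 = 25
  bit 3 = 0: r = r^2 mod 41 = 25^2 = 10
  -> A = 10
B = 6^19 mod 41  (bits of 19 = 10011)
  bit 0 = 1: r = r^2 * 6 mod 41 = 1^2 * 6 = 1*6 = 6
  bit 1 = 0: r = r^2 mod 41 = 6^2 = 36
  bit 2 = 0: r = r^2 mod 41 = 36^2 = 25
  bit 3 = 1: r = r^2 * 6 mod 41 = 25^2 * 6 = 10*6 = 19
  bit 4 = 1: r = r^2 * 6 mod 41 = 19^2 * 6 = 33*6 = 34
  -> B = 34
s = B^a = 34^8 mod 41  (bits of 8 = 1000)
  bit 0 = 1: r = r^2 * 34 mod 41 = 1^2 * 34 = 1*34 = 34
  bit 1 = 0: r = r^2 mod 41 = 34^2 = 8
  bit 2 = 0: r = r^2 mod 41 = 8^2 = 23
  bit 3 = 0: r = r^2 mod 41 = 23^2 = 37
  -> s = B^a = 37

Answer: 37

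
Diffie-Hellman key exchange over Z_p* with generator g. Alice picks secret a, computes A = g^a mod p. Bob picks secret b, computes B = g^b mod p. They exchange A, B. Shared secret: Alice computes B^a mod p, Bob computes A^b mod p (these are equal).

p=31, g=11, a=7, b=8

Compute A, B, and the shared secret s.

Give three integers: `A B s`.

Answer: 13 19 7

Derivation:
A = 11^7 mod 31  (bits of 7 = 111)
  bit 0 = 1: r = r^2 * 11 mod 31 = 1^2 * 11 = 1*11 = 11
  bit 1 = 1: r = r^2 * 11 mod 31 = 11^2 * 11 = 28*11 = 29
  bit 2 = 1: r = r^2 * 11 mod 31 = 29^2 * 11 = 4*11 = 13
  -> A = 13
B = 11^8 mod 31  (bits of 8 = 1000)
  bit 0 = 1: r = r^2 * 11 mod 31 = 1^2 * 11 = 1*11 = 11
  bit 1 = 0: r = r^2 mod 31 = 11^2 = 28
  bit 2 = 0: r = r^2 mod 31 = 28^2 = 9
  bit 3 = 0: r = r^2 mod 31 = 9^2 = 19
  -> B = 19
s = B^a = 19^7 mod 31  (bits of 7 = 111)
  bit 0 = 1: r = r^2 * 19 mod 31 = 1^2 * 19 = 1*19 = 19
  bit 1 = 1: r = r^2 * 19 mod 31 = 19^2 * 19 = 20*19 = 8
  bit 2 = 1: r = r^2 * 19 mod 31 = 8^2 * 19 = 2*19 = 7
  -> s = B^a = 7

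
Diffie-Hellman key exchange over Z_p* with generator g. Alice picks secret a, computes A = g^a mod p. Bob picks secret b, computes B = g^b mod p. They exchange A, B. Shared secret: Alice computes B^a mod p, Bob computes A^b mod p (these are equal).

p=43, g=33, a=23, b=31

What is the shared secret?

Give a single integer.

A = 33^23 mod 43  (bits of 23 = 10111)
  bit 0 = 1: r = r^2 * 33 mod 43 = 1^2 * 33 = 1*33 = 33
  bit 1 = 0: r = r^2 mod 43 = 33^2 = 14
  bit 2 = 1: r = r^2 * 33 mod 43 = 14^2 * 33 = 24*33 = 18
  bit 3 = 1: r = r^2 * 33 mod 43 = 18^2 * 33 = 23*33 = 28
  bit 4 = 1: r = r^2 * 33 mod 43 = 28^2 * 33 = 10*33 = 29
  -> A = 29
B = 33^31 mod 43  (bits of 31 = 11111)
  bit 0 = 1: r = r^2 * 33 mod 43 = 1^2 * 33 = 1*33 = 33
  bit 1 = 1: r = r^2 * 33 mod 43 = 33^2 * 33 = 14*33 = 32
  bit 2 = 1: r = r^2 * 33 mod 43 = 32^2 * 33 = 35*33 = 37
  bit 3 = 1: r = r^2 * 33 mod 43 = 37^2 * 33 = 36*33 = 27
  bit 4 = 1: r = r^2 * 33 mod 43 = 27^2 * 33 = 41*33 = 20
  -> B = 20
s = B^a = 20^23 mod 43  (bits of 23 = 10111)
  bit 0 = 1: r = r^2 * 20 mod 43 = 1^2 * 20 = 1*20 = 20
  bit 1 = 0: r = r^2 mod 43 = 20^2 = 13
  bit 2 = 1: r = r^2 * 20 mod 43 = 13^2 * 20 = 40*20 = 26
  bit 3 = 1: r = r^2 * 20 mod 43 = 26^2 * 20 = 31*20 = 18
  bit 4 = 1: r = r^2 * 20 mod 43 = 18^2 * 20 = 23*20 = 30
  -> s = B^a = 30

Answer: 30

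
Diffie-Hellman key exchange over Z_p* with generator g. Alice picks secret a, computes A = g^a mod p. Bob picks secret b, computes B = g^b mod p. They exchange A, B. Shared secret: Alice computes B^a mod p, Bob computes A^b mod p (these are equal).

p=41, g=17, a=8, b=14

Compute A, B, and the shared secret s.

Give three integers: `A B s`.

A = 17^8 mod 41  (bits of 8 = 1000)
  bit 0 = 1: r = r^2 * 17 mod 41 = 1^2 * 17 = 1*17 = 17
  bit 1 = 0: r = r^2 mod 41 = 17^2 = 2
  bit 2 = 0: r = r^2 mod 41 = 2^2 = 4
  bit 3 = 0: r = r^2 mod 41 = 4^2 = 16
  -> A = 16
B = 17^14 mod 41  (bits of 14 = 1110)
  bit 0 = 1: r = r^2 * 17 mod 41 = 1^2 * 17 = 1*17 = 17
  bit 1 = 1: r = r^2 * 17 mod 41 = 17^2 * 17 = 2*17 = 34
  bit 2 = 1: r = r^2 * 17 mod 41 = 34^2 * 17 = 8*17 = 13
  bit 3 = 0: r = r^2 mod 41 = 13^2 = 5
  -> B = 5
s = B^a = 5^8 mod 41  (bits of 8 = 1000)
  bit 0 = 1: r = r^2 * 5 mod 41 = 1^2 * 5 = 1*5 = 5
  bit 1 = 0: r = r^2 mod 41 = 5^2 = 25
  bit 2 = 0: r = r^2 mod 41 = 25^2 = 10
  bit 3 = 0: r = r^2 mod 41 = 10^2 = 18
  -> s = B^a = 18

Answer: 16 5 18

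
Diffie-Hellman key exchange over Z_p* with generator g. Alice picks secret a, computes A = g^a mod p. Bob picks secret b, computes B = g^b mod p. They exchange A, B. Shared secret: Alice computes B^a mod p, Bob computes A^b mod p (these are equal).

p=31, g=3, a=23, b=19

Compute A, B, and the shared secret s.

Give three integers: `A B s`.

A = 3^23 mod 31  (bits of 23 = 10111)
  bit 0 = 1: r = r^2 * 3 mod 31 = 1^2 * 3 = 1*3 = 3
  bit 1 = 0: r = r^2 mod 31 = 3^2 = 9
  bit 2 = 1: r = r^2 * 3 mod 31 = 9^2 * 3 = 19*3 = 26
  bit 3 = 1: r = r^2 * 3 mod 31 = 26^2 * 3 = 25*3 = 13
  bit 4 = 1: r = r^2 * 3 mod 31 = 13^2 * 3 = 14*3 = 11
  -> A = 11
B = 3^19 mod 31  (bits of 19 = 10011)
  bit 0 = 1: r = r^2 * 3 mod 31 = 1^2 * 3 = 1*3 = 3
  bit 1 = 0: r = r^2 mod 31 = 3^2 = 9
  bit 2 = 0: r = r^2 mod 31 = 9^2 = 19
  bit 3 = 1: r = r^2 * 3 mod 31 = 19^2 * 3 = 20*3 = 29
  bit 4 = 1: r = r^2 * 3 mod 31 = 29^2 * 3 = 4*3 = 12
  -> B = 12
s = B^a = 12^23 mod 31  (bits of 23 = 10111)
  bit 0 = 1: r = r^2 * 12 mod 31 = 1^2 * 12 = 1*12 = 12
  bit 1 = 0: r = r^2 mod 31 = 12^2 = 20
  bit 2 = 1: r = r^2 * 12 mod 31 = 20^2 * 12 = 28*12 = 26
  bit 3 = 1: r = r^2 * 12 mod 31 = 26^2 * 12 = 25*12 = 21
  bit 4 = 1: r = r^2 * 12 mod 31 = 21^2 * 12 = 7*12 = 22
  -> s = B^a = 22

Answer: 11 12 22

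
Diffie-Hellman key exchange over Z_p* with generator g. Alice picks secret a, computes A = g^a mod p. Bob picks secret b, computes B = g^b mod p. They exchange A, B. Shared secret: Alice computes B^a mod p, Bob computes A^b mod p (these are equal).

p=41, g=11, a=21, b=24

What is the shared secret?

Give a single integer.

A = 11^21 mod 41  (bits of 21 = 10101)
  bit 0 = 1: r = r^2 * 11 mod 41 = 1^2 * 11 = 1*11 = 11
  bit 1 = 0: r = r^2 mod 41 = 11^2 = 39
  bit 2 = 1: r = r^2 * 11 mod 41 = 39^2 * 11 = 4*11 = 3
  bit 3 = 0: r = r^2 mod 41 = 3^2 = 9
  bit 4 = 1: r = r^2 * 11 mod 41 = 9^2 * 11 = 40*11 = 30
  -> A = 30
B = 11^24 mod 41  (bits of 24 = 11000)
  bit 0 = 1: r = r^2 * 11 mod 41 = 1^2 * 11 = 1*11 = 11
  bit 1 = 1: r = r^2 * 11 mod 41 = 11^2 * 11 = 39*11 = 19
  bit 2 = 0: r = r^2 mod 41 = 19^2 = 33
  bit 3 = 0: r = r^2 mod 41 = 33^2 = 23
  bit 4 = 0: r = r^2 mod 41 = 23^2 = 37
  -> B = 37
s = B^a = 37^21 mod 41  (bits of 21 = 10101)
  bit 0 = 1: r = r^2 * 37 mod 41 = 1^2 * 37 = 1*37 = 37
  bit 1 = 0: r = r^2 mod 41 = 37^2 = 16
  bit 2 = 1: r = r^2 * 37 mod 41 = 16^2 * 37 = 10*37 = 1
  bit 3 = 0: r = r^2 mod 41 = 1^2 = 1
  bit 4 = 1: r = r^2 * 37 mod 41 = 1^2 * 37 = 1*37 = 37
  -> s = B^a = 37

Answer: 37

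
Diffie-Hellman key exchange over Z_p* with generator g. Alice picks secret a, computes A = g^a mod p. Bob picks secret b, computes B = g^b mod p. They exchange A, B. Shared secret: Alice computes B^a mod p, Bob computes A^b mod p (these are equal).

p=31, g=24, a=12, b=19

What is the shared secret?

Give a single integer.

Answer: 2

Derivation:
A = 24^12 mod 31  (bits of 12 = 1100)
  bit 0 = 1: r = r^2 * 24 mod 31 = 1^2 * 24 = 1*24 = 24
  bit 1 = 1: r = r^2 * 24 mod 31 = 24^2 * 24 = 18*24 = 29
  bit 2 = 0: r = r^2 mod 31 = 29^2 = 4
  bit 3 = 0: r = r^2 mod 31 = 4^2 = 16
  -> A = 16
B = 24^19 mod 31  (bits of 19 = 10011)
  bit 0 = 1: r = r^2 * 24 mod 31 = 1^2 * 24 = 1*24 = 24
  bit 1 = 0: r = r^2 mod 31 = 24^2 = 18
  bit 2 = 0: r = r^2 mod 31 = 18^2 = 14
  bit 3 = 1: r = r^2 * 24 mod 31 = 14^2 * 24 = 10*24 = 23
  bit 4 = 1: r = r^2 * 24 mod 31 = 23^2 * 24 = 2*24 = 17
  -> B = 17
s = B^a = 17^12 mod 31  (bits of 12 = 1100)
  bit 0 = 1: r = r^2 * 17 mod 31 = 1^2 * 17 = 1*17 = 17
  bit 1 = 1: r = r^2 * 17 mod 31 = 17^2 * 17 = 10*17 = 15
  bit 2 = 0: r = r^2 mod 31 = 15^2 = 8
  bit 3 = 0: r = r^2 mod 31 = 8^2 = 2
  -> s = B^a = 2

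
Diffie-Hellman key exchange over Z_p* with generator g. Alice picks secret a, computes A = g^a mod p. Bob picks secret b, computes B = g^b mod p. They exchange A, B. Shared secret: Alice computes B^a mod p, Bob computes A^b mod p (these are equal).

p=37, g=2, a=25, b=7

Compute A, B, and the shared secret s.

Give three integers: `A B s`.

A = 2^25 mod 37  (bits of 25 = 11001)
  bit 0 = 1: r = r^2 * 2 mod 37 = 1^2 * 2 = 1*2 = 2
  bit 1 = 1: r = r^2 * 2 mod 37 = 2^2 * 2 = 4*2 = 8
  bit 2 = 0: r = r^2 mod 37 = 8^2 = 27
  bit 3 = 0: r = r^2 mod 37 = 27^2 = 26
  bit 4 = 1: r = r^2 * 2 mod 37 = 26^2 * 2 = 10*2 = 20
  -> A = 20
B = 2^7 mod 37  (bits of 7 = 111)
  bit 0 = 1: r = r^2 * 2 mod 37 = 1^2 * 2 = 1*2 = 2
  bit 1 = 1: r = r^2 * 2 mod 37 = 2^2 * 2 = 4*2 = 8
  bit 2 = 1: r = r^2 * 2 mod 37 = 8^2 * 2 = 27*2 = 17
  -> B = 17
s = B^a = 17^25 mod 37  (bits of 25 = 11001)
  bit 0 = 1: r = r^2 * 17 mod 37 = 1^2 * 17 = 1*17 = 17
  bit 1 = 1: r = r^2 * 17 mod 37 = 17^2 * 17 = 30*17 = 29
  bit 2 = 0: r = r^2 mod 37 = 29^2 = 27
  bit 3 = 0: r = r^2 mod 37 = 27^2 = 26
  bit 4 = 1: r = r^2 * 17 mod 37 = 26^2 * 17 = 10*17 = 22
  -> s = B^a = 22

Answer: 20 17 22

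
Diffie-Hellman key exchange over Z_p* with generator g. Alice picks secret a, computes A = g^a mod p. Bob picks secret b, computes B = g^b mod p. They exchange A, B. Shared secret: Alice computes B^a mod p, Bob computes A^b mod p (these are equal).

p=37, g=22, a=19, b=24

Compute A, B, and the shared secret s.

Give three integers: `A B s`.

A = 22^19 mod 37  (bits of 19 = 10011)
  bit 0 = 1: r = r^2 * 22 mod 37 = 1^2 * 22 = 1*22 = 22
  bit 1 = 0: r = r^2 mod 37 = 22^2 = 3
  bit 2 = 0: r = r^2 mod 37 = 3^2 = 9
  bit 3 = 1: r = r^2 * 22 mod 37 = 9^2 * 22 = 7*22 = 6
  bit 4 = 1: r = r^2 * 22 mod 37 = 6^2 * 22 = 36*22 = 15
  -> A = 15
B = 22^24 mod 37  (bits of 24 = 11000)
  bit 0 = 1: r = r^2 * 22 mod 37 = 1^2 * 22 = 1*22 = 22
  bit 1 = 1: r = r^2 * 22 mod 37 = 22^2 * 22 = 3*22 = 29
  bit 2 = 0: r = r^2 mod 37 = 29^2 = 27
  bit 3 = 0: r = r^2 mod 37 = 27^2 = 26
  bit 4 = 0: r = r^2 mod 37 = 26^2 = 10
  -> B = 10
s = B^a = 10^19 mod 37  (bits of 19 = 10011)
  bit 0 = 1: r = r^2 * 10 mod 37 = 1^2 * 10 = 1*10 = 10
  bit 1 = 0: r = r^2 mod 37 = 10^2 = 26
  bit 2 = 0: r = r^2 mod 37 = 26^2 = 10
  bit 3 = 1: r = r^2 * 10 mod 37 = 10^2 * 10 = 26*10 = 1
  bit 4 = 1: r = r^2 * 10 mod 37 = 1^2 * 10 = 1*10 = 10
  -> s = B^a = 10

Answer: 15 10 10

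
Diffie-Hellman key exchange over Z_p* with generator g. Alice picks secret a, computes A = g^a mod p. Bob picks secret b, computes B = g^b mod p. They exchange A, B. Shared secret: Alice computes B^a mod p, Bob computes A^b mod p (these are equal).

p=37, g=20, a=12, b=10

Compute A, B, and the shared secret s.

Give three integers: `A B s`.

Answer: 26 28 26

Derivation:
A = 20^12 mod 37  (bits of 12 = 1100)
  bit 0 = 1: r = r^2 * 20 mod 37 = 1^2 * 20 = 1*20 = 20
  bit 1 = 1: r = r^2 * 20 mod 37 = 20^2 * 20 = 30*20 = 8
  bit 2 = 0: r = r^2 mod 37 = 8^2 = 27
  bit 3 = 0: r = r^2 mod 37 = 27^2 = 26
  -> A = 26
B = 20^10 mod 37  (bits of 10 = 1010)
  bit 0 = 1: r = r^2 * 20 mod 37 = 1^2 * 20 = 1*20 = 20
  bit 1 = 0: r = r^2 mod 37 = 20^2 = 30
  bit 2 = 1: r = r^2 * 20 mod 37 = 30^2 * 20 = 12*20 = 18
  bit 3 = 0: r = r^2 mod 37 = 18^2 = 28
  -> B = 28
s = B^a = 28^12 mod 37  (bits of 12 = 1100)
  bit 0 = 1: r = r^2 * 28 mod 37 = 1^2 * 28 = 1*28 = 28
  bit 1 = 1: r = r^2 * 28 mod 37 = 28^2 * 28 = 7*28 = 11
  bit 2 = 0: r = r^2 mod 37 = 11^2 = 10
  bit 3 = 0: r = r^2 mod 37 = 10^2 = 26
  -> s = B^a = 26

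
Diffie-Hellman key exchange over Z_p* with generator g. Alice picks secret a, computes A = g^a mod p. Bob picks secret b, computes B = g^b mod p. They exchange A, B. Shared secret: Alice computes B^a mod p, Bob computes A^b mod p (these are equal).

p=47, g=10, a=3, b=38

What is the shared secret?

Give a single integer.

Answer: 14

Derivation:
A = 10^3 mod 47  (bits of 3 = 11)
  bit 0 = 1: r = r^2 * 10 mod 47 = 1^2 * 10 = 1*10 = 10
  bit 1 = 1: r = r^2 * 10 mod 47 = 10^2 * 10 = 6*10 = 13
  -> A = 13
B = 10^38 mod 47  (bits of 38 = 100110)
  bit 0 = 1: r = r^2 * 10 mod 47 = 1^2 * 10 = 1*10 = 10
  bit 1 = 0: r = r^2 mod 47 = 10^2 = 6
  bit 2 = 0: r = r^2 mod 47 = 6^2 = 36
  bit 3 = 1: r = r^2 * 10 mod 47 = 36^2 * 10 = 27*10 = 35
  bit 4 = 1: r = r^2 * 10 mod 47 = 35^2 * 10 = 3*10 = 30
  bit 5 = 0: r = r^2 mod 47 = 30^2 = 7
  -> B = 7
s = B^a = 7^3 mod 47  (bits of 3 = 11)
  bit 0 = 1: r = r^2 * 7 mod 47 = 1^2 * 7 = 1*7 = 7
  bit 1 = 1: r = r^2 * 7 mod 47 = 7^2 * 7 = 2*7 = 14
  -> s = B^a = 14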